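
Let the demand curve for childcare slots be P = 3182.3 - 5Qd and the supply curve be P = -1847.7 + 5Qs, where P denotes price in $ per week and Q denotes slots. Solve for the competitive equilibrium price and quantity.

P* = 667.3, Q* = 503

Inverting to quantity form: Qd = 636.46 - 0.2P and Qs = 369.54 + 0.2P.
At equilibrium Qd = Qs, so 636.46 - 0.2P = 369.54 + 0.2P; collecting terms, 266.92 = 0.4P and P* = 667.3.
From the demand curve, Q* = 636.46 - 0.2(667.3) = 503.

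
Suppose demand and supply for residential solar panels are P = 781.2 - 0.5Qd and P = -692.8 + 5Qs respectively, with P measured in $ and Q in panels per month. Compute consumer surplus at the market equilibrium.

Consumer surplus = 17956

Solving each curve for Q: Qd = 1562.4 - 2P and Qs = 138.56 + 0.2P.
Set Qd = Qs: 1562.4 - 2P = 138.56 + 0.2P, so 1423.84 = 2.2P and P* = 647.2.
From the demand curve, Q* = 1562.4 - 2(647.2) = 268.
Demand choke price (Qd = 0): P = 1562.4/2 = 781.2. Consumer surplus = ½ × (781.2 - 647.2) × 268 = 17956.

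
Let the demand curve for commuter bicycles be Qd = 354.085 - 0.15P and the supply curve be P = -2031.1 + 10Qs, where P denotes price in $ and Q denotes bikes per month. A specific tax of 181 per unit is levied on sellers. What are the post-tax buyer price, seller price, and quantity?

P_b = 676.3, P_s = 495.3, Q = 252.64

Rewriting in direct form: Qs = 203.11 + 0.1P.
The tax drives a wedge P_b - P_s = 181. Substituting P_s = P_b - 181 into supply: Qs = 185.01 + 0.1P_b.
Market clearing requires 354.085 - 0.15P_b = 185.01 + 0.1P_b; hence 169.075 = 0.25P_b and P_b = 676.3.
So P_s = 495.3 and the quantity traded is Q = 354.085 - 0.15(676.3) = 252.64.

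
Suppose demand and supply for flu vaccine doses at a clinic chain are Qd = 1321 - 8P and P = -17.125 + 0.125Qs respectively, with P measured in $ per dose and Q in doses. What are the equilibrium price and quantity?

Solving each curve for Q: Qs = 137 + 8P.
Set Qd = Qs: 1321 - 8P = 137 + 8P, so 1184 = 16P and P* = 74.
Plugging P* into demand: Q* = 1321 - 8(74) = 729.

P* = 74, Q* = 729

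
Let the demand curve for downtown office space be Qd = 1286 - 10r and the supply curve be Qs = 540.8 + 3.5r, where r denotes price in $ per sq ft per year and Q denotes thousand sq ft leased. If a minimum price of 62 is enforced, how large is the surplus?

Evaluating both curves at the floor price 62 gives Qd = 666, Qs = 757.8.
Surplus = Qs - Qd = 757.8 - 666 = 91.8.

Surplus = 91.8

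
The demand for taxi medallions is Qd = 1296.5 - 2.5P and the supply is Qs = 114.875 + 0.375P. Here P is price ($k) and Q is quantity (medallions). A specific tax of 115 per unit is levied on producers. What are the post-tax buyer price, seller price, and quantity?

P_b = 426, P_s = 311, Q = 231.5

With a tax of 115 on producers, they supply based on the net price P_s = P_b - 115, so Qs = 71.75 + 0.375P_b.
Equate demand and the shifted supply: 1296.5 - 2.5P_b = 71.75 + 0.375P_b, giving 2.875P_b = 1224.75, so P_b = 426.
Then P_s = 426 - 115 = 311 and Q = 1296.5 - 2.5(426) = 231.5.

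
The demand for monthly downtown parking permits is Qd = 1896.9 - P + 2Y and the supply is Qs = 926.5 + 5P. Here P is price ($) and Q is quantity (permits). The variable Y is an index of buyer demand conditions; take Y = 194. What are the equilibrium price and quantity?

With Y = 194, demand is Qd = 2284.9 - P.
Equating demand and supply, 2284.9 - P = 926.5 + 5P gives 6P = 1358.4, so P* = 226.4.
From the demand curve, Q* = 2284.9 - 226.4 = 2058.5.

P* = 226.4, Q* = 2058.5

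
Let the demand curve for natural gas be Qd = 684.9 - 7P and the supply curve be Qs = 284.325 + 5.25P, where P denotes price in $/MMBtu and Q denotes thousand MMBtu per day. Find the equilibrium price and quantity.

Set Qd = Qs: 684.9 - 7P = 284.325 + 5.25P, so 400.575 = 12.25P and P* = 32.7.
Then Q* = 684.9 - 7(32.7) = 456.

P* = 32.7, Q* = 456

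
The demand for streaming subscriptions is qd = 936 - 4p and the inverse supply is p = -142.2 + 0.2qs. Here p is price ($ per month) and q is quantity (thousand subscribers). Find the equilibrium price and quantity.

p* = 25, q* = 836

Rewriting in direct form: qs = 711 + 5p.
At equilibrium qd = qs, so 936 - 4p = 711 + 5p; collecting terms, 225 = 9p and p* = 25.
Then q* = 936 - 4(25) = 836.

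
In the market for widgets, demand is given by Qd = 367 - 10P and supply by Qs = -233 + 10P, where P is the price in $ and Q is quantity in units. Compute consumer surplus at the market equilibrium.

Consumer surplus = 224.45

The market clears where 367 - 10P = -233 + 10P. Rearranging, 20P = 600, hence P* = 30.
Then Q* = 367 - 10(30) = 67.
Demand choke price (Qd = 0): P = 367/10 = 36.7. Consumer surplus = ½ × (36.7 - 30) × 67 = 224.45.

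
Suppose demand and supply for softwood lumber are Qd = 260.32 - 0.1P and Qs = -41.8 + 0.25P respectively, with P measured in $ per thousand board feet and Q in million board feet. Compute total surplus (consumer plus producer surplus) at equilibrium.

Set Qd = Qs: 260.32 - 0.1P = -41.8 + 0.25P, so 302.12 = 0.35P and P* = 863.2.
Then Q* = 260.32 - 0.1(863.2) = 174.
Demand choke price = 2603.2; supply choke price = 167.2. CS = ½(2603.2 - 863.2)(174) = 151380; PS = ½(863.2 - 167.2)(174) = 60552. Total surplus = 211932.

Total surplus = 211932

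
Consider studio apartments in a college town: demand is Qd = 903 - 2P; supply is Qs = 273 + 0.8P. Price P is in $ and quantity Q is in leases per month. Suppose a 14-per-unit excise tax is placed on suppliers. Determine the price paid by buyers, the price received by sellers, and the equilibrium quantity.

P_b = 229, P_s = 215, Q = 445

Suppliers keep P_s = P_b - 14 per unit, so supply in terms of the buyer price is Qs = 261.8 + 0.8P_b.
Equate demand and the shifted supply: 903 - 2P_b = 261.8 + 0.8P_b, giving 2.8P_b = 641.2, so P_b = 229.
So P_s = 215 and the quantity traded is Q = 903 - 2(229) = 445.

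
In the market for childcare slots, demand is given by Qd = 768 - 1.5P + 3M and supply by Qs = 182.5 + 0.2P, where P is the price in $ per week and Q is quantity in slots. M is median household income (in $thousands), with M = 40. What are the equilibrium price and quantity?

P* = 415, Q* = 265.5

With M = 40, demand is Qd = 888 - 1.5P.
At equilibrium Qd = Qs, so 888 - 1.5P = 182.5 + 0.2P; collecting terms, 705.5 = 1.7P and P* = 415.
Then Q* = 888 - 1.5(415) = 265.5.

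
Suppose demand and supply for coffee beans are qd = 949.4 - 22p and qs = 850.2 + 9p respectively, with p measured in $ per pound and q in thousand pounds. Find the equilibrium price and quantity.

Set qd = qs: 949.4 - 22p = 850.2 + 9p, so 99.2 = 31p and p* = 3.2.
Plugging p* into demand: q* = 949.4 - 22(3.2) = 879.

p* = 3.2, q* = 879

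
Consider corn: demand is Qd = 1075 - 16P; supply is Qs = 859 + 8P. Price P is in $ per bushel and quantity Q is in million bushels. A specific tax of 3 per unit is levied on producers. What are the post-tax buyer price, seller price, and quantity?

P_b = 10, P_s = 7, Q = 915

Producers keep P_s = P_b - 3 per unit, so supply in terms of the buyer price is Qs = 835 + 8P_b.
Equate demand and the shifted supply: 1075 - 16P_b = 835 + 8P_b, giving 24P_b = 240, so P_b = 10.
Then P_s = 10 - 3 = 7 and Q = 1075 - 16(10) = 915.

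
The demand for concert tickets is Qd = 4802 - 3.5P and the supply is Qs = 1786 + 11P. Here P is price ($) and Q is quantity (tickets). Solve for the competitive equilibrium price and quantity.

The market clears where 4802 - 3.5P = 1786 + 11P. Rearranging, 14.5P = 3016, hence P* = 208.
Then Q* = 4802 - 3.5(208) = 4074.

P* = 208, Q* = 4074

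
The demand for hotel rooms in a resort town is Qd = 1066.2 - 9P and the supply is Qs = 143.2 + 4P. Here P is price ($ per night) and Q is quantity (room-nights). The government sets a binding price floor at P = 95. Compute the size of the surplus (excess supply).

Surplus = 312

At P = 95: Qd = 211.2 and Qs = 523.2.
Surplus = Qs - Qd = 523.2 - 211.2 = 312.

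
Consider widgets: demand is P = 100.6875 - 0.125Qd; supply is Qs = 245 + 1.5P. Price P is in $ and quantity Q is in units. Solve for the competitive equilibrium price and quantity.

P* = 59, Q* = 333.5

In direct form, Qd = 805.5 - 8P.
Set Qd = Qs: 805.5 - 8P = 245 + 1.5P, so 560.5 = 9.5P and P* = 59.
From the demand curve, Q* = 805.5 - 8(59) = 333.5.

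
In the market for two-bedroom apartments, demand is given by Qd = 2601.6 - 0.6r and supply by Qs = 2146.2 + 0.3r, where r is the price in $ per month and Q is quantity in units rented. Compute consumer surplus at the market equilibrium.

At equilibrium Qd = Qs, so 2601.6 - 0.6r = 2146.2 + 0.3r; collecting terms, 455.4 = 0.9r and r* = 506.
Plugging r* into demand: Q* = 2601.6 - 0.6(506) = 2298.
Demand choke price (Qd = 0): r = 2601.6/0.6 = 4336. Consumer surplus = ½ × (4336 - 506) × 2298 = 4400670.

Consumer surplus = 4400670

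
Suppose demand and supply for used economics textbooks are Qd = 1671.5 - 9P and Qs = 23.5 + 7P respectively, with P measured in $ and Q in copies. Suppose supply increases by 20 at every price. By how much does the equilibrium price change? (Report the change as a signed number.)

At equilibrium Qd = Qs, so 1671.5 - 9P = 23.5 + 7P; collecting terms, 1648 = 16P and P* = 103.
Plugging P* into demand: Q* = 1671.5 - 9(103) = 744.5.
After the shift, supply is Qs = 43.5 + 7P.
New equilibrium: 1628 = 16P, so P = 101.75 and Q = 755.75.
ΔP = 101.75 - 103 = -1.25.

ΔP = -1.25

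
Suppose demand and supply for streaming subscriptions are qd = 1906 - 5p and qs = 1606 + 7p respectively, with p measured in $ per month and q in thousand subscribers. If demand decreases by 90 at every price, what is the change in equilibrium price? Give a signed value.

Equating demand and supply, 1906 - 5p = 1606 + 7p gives 12p = 300, so p* = 25.
Then q* = 1906 - 5(25) = 1781.
After the shift, demand is qd = 1816 - 5p.
Re-solving, 12p = 210 gives p = 17.5 and q = 1728.5.
Δp = 17.5 - 25 = -7.5.

Δp = -7.5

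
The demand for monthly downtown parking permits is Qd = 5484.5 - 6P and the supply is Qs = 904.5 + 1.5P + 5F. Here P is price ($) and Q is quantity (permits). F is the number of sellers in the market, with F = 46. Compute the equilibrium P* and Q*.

P* = 580, Q* = 2004.5

With F = 46, supply is Qs = 1134.5 + 1.5P.
Equating demand and supply, 5484.5 - 6P = 1134.5 + 1.5P gives 7.5P = 4350, so P* = 580.
Substitute back: Q* = 5484.5 - 6(580) = 2004.5.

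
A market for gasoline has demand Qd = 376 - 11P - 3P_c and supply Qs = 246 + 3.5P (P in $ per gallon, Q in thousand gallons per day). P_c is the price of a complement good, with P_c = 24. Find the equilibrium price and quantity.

P* = 4, Q* = 260

With P_c = 24, demand is Qd = 304 - 11P.
At equilibrium Qd = Qs, so 304 - 11P = 246 + 3.5P; collecting terms, 58 = 14.5P and P* = 4.
Then Q* = 304 - 11(4) = 260.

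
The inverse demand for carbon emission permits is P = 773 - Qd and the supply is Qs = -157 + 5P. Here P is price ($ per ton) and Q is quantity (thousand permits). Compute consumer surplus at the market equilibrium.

Consumer surplus = 190962

Rewriting in direct form: Qd = 773 - P.
Equating demand and supply, 773 - P = -157 + 5P gives 6P = 930, so P* = 155.
Then Q* = 773 - 155 = 618.
Demand choke price (Qd = 0): P = 773. Consumer surplus = ½ × (773 - 155) × 618 = 190962.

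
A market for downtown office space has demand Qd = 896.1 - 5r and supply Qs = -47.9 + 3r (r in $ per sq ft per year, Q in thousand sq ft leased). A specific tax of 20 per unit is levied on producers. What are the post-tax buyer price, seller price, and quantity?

r_b = 125.5, r_s = 105.5, Q = 268.6

Producers keep r_s = r_b - 20 per unit, so supply in terms of the buyer price is Qs = -107.9 + 3r_b.
Market clearing requires 896.1 - 5r_b = -107.9 + 3r_b; hence 1004 = 8r_b and r_b = 125.5.
So r_s = 105.5 and the quantity traded is Q = 896.1 - 5(125.5) = 268.6.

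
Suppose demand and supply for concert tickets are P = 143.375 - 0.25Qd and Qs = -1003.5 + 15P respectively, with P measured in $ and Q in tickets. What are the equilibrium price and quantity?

P* = 83, Q* = 241.5

Inverting to quantity form: Qd = 573.5 - 4P.
The market clears where 573.5 - 4P = -1003.5 + 15P. Rearranging, 19P = 1577, hence P* = 83.
Plugging P* into demand: Q* = 573.5 - 4(83) = 241.5.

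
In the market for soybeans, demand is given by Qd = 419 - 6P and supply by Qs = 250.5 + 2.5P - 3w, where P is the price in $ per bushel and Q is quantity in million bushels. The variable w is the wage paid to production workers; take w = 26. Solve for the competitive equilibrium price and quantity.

P* = 29, Q* = 245

With w = 26, supply is Qs = 172.5 + 2.5P.
Equating demand and supply, 419 - 6P = 172.5 + 2.5P gives 8.5P = 246.5, so P* = 29.
Plugging P* into demand: Q* = 419 - 6(29) = 245.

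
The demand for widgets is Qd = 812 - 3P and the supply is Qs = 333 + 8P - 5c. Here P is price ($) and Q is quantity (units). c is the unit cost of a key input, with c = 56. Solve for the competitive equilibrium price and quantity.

With c = 56, supply is Qs = 53 + 8P.
Equating demand and supply, 812 - 3P = 53 + 8P gives 11P = 759, so P* = 69.
Then Q* = 812 - 3(69) = 605.

P* = 69, Q* = 605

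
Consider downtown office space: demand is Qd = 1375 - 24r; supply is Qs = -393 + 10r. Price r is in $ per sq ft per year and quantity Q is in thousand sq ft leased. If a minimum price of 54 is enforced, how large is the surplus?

Evaluating both curves at the floor price 54 gives Qd = 79, Qs = 147.
Surplus = Qs - Qd = 147 - 79 = 68.

Surplus = 68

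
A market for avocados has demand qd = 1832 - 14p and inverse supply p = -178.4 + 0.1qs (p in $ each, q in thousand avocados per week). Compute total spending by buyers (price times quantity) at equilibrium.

Total spending by buyers = 3608

Rewriting in direct form: qs = 1784 + 10p.
Set qd = qs: 1832 - 14p = 1784 + 10p, so 48 = 24p and p* = 2.
Then q* = 1832 - 14(2) = 1804.
Total spending by buyers = p* × q* = 2 × 1804 = 3608.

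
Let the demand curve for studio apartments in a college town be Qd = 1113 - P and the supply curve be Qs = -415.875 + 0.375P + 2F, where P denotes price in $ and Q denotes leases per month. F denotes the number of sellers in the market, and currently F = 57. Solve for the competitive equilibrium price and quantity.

P* = 1029, Q* = 84

With F = 57, supply is Qs = -301.875 + 0.375P.
The market clears where 1113 - P = -301.875 + 0.375P. Rearranging, 1.375P = 1414.875, hence P* = 1029.
Plugging P* into demand: Q* = 1113 - 1029 = 84.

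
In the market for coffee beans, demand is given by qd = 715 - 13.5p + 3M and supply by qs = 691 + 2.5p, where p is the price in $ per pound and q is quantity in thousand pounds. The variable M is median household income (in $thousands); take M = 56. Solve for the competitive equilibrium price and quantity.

p* = 12, q* = 721

With M = 56, demand is qd = 883 - 13.5p.
Set qd = qs: 883 - 13.5p = 691 + 2.5p, so 192 = 16p and p* = 12.
From the demand curve, q* = 883 - 13.5(12) = 721.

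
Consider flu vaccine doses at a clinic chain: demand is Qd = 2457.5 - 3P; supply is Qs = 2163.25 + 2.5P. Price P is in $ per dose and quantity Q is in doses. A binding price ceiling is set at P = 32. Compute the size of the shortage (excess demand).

Evaluating both curves at the ceiling price 32 gives Qd = 2361.5, Qs = 2243.25.
Shortage = Qd - Qs = 2361.5 - 2243.25 = 118.25.

Shortage = 118.25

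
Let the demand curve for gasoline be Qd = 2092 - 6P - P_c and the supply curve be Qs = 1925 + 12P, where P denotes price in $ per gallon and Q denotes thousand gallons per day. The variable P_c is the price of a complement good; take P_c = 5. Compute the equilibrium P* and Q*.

With P_c = 5, demand is Qd = 2087 - 6P.
Set Qd = Qs: 2087 - 6P = 1925 + 12P, so 162 = 18P and P* = 9.
Then Q* = 2087 - 6(9) = 2033.

P* = 9, Q* = 2033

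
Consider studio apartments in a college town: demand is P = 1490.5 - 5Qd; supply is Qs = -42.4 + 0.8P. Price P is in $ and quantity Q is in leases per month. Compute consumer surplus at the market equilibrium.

Consumer surplus = 132250

Solving each curve for Q: Qd = 298.1 - 0.2P.
Set Qd = Qs: 298.1 - 0.2P = -42.4 + 0.8P, so 340.5 = P and P* = 340.5.
Substitute back: Q* = 298.1 - 0.2(340.5) = 230.
Demand choke price (Qd = 0): P = 298.1/0.2 = 1490.5. Consumer surplus = ½ × (1490.5 - 340.5) × 230 = 132250.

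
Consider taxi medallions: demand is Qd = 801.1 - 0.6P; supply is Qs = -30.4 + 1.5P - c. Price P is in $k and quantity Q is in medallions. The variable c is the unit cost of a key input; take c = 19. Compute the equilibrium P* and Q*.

P* = 405, Q* = 558.1

With c = 19, supply is Qs = -49.4 + 1.5P.
The market clears where 801.1 - 0.6P = -49.4 + 1.5P. Rearranging, 2.1P = 850.5, hence P* = 405.
From the demand curve, Q* = 801.1 - 0.6(405) = 558.1.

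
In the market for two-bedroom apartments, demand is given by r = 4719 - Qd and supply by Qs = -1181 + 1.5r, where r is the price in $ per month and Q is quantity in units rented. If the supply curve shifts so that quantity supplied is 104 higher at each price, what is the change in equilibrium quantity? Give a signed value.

Rewriting in direct form: Qd = 4719 - r.
The market clears where 4719 - r = -1181 + 1.5r. Rearranging, 2.5r = 5900, hence r* = 2360.
Then Q* = 4719 - 2360 = 2359.
After the shift, supply is Qs = -1077 + 1.5r.
New equilibrium: 5796 = 2.5r, so r = 2318.4 and Q = 2400.6.
ΔQ = 2400.6 - 2359 = 41.6.

ΔQ = 41.6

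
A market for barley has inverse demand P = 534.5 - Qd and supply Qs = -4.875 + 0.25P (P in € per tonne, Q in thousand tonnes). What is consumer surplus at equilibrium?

In direct form, Qd = 534.5 - P.
At equilibrium Qd = Qs, so 534.5 - P = -4.875 + 0.25P; collecting terms, 539.375 = 1.25P and P* = 431.5.
Then Q* = 534.5 - 431.5 = 103.
Demand choke price (Qd = 0): P = 534.5. Consumer surplus = ½ × (534.5 - 431.5) × 103 = 5304.5.

Consumer surplus = 5304.5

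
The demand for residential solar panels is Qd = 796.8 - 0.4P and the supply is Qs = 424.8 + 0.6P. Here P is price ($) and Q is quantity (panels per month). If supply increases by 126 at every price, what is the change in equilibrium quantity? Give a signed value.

ΔQ = 50.4

Set Qd = Qs: 796.8 - 0.4P = 424.8 + 0.6P, so 372 = P and P* = 372.
From the demand curve, Q* = 796.8 - 0.4(372) = 648.
After the shift, supply is Qs = 550.8 + 0.6P.
Re-solving, P = 246 gives P = 246 and Q = 698.4.
ΔQ = 698.4 - 648 = 50.4.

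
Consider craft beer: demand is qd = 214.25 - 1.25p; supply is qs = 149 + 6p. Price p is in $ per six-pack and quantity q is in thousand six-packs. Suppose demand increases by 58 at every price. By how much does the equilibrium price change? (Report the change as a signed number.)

Δp = 8

Equating demand and supply, 214.25 - 1.25p = 149 + 6p gives 7.25p = 65.25, so p* = 9.
Then q* = 214.25 - 1.25(9) = 203.
After the shift, demand is qd = 272.25 - 1.25p.
The new intersection has 123.25 = 7.25p, i.e. p = 17, q = 251.
Δp = 17 - 9 = 8.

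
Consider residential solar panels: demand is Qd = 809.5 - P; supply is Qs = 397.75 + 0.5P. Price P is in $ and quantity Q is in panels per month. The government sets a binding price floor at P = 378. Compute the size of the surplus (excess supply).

Evaluating both curves at the floor price 378 gives Qd = 431.5, Qs = 586.75.
Surplus = Qs - Qd = 586.75 - 431.5 = 155.25.

Surplus = 155.25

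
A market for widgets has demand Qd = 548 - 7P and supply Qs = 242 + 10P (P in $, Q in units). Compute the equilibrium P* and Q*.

P* = 18, Q* = 422

Set Qd = Qs: 548 - 7P = 242 + 10P, so 306 = 17P and P* = 18.
Substitute back: Q* = 548 - 7(18) = 422.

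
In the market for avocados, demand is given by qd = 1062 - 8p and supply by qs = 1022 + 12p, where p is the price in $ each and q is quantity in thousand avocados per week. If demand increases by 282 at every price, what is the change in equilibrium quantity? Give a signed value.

The market clears where 1062 - 8p = 1022 + 12p. Rearranging, 20p = 40, hence p* = 2.
Then q* = 1062 - 8(2) = 1046.
After the shift, demand is qd = 1344 - 8p.
The new intersection has 322 = 20p, i.e. p = 16.1, q = 1215.2.
Δq = 1215.2 - 1046 = 169.2.

Δq = 169.2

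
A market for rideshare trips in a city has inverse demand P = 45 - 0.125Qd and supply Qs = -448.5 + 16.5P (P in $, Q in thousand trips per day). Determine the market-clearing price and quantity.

In direct form, Qd = 360 - 8P.
Set Qd = Qs: 360 - 8P = -448.5 + 16.5P, so 808.5 = 24.5P and P* = 33.
Then Q* = 360 - 8(33) = 96.

P* = 33, Q* = 96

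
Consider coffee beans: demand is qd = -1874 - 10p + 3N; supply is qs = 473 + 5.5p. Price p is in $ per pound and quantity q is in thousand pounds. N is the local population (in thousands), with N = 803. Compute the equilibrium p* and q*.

With N = 803, demand is qd = 535 - 10p.
Equating demand and supply, 535 - 10p = 473 + 5.5p gives 15.5p = 62, so p* = 4.
Then q* = 535 - 10(4) = 495.

p* = 4, q* = 495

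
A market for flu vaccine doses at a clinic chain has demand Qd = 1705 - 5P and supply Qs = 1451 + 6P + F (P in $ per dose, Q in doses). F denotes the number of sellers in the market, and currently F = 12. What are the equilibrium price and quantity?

P* = 22, Q* = 1595

With F = 12, supply is Qs = 1463 + 6P.
Equating demand and supply, 1705 - 5P = 1463 + 6P gives 11P = 242, so P* = 22.
Then Q* = 1705 - 5(22) = 1595.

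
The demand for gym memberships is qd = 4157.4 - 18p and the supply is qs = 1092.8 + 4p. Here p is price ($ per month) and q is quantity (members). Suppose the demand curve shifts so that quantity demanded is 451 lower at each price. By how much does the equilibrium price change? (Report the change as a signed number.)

Δp = -20.5

The market clears where 4157.4 - 18p = 1092.8 + 4p. Rearranging, 22p = 3064.6, hence p* = 139.3.
From the demand curve, q* = 4157.4 - 18(139.3) = 1650.
After the shift, demand is qd = 3706.4 - 18p.
New equilibrium: 2613.6 = 22p, so p = 118.8 and q = 1568.
Δp = 118.8 - 139.3 = -20.5.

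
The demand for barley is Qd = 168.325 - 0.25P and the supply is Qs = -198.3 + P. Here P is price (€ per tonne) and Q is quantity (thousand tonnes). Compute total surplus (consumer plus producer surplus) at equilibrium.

The market clears where 168.325 - 0.25P = -198.3 + P. Rearranging, 1.25P = 366.625, hence P* = 293.3.
From the demand curve, Q* = 168.325 - 0.25(293.3) = 95.
Demand choke price = 673.3; supply choke price = 198.3. CS = ½(673.3 - 293.3)(95) = 18050; PS = ½(293.3 - 198.3)(95) = 4512.5. Total surplus = 22562.5.

Total surplus = 22562.5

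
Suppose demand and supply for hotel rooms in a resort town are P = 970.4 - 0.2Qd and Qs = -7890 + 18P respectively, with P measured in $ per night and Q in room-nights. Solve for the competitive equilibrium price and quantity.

P* = 554, Q* = 2082

Rewriting in direct form: Qd = 4852 - 5P.
Set Qd = Qs: 4852 - 5P = -7890 + 18P, so 12742 = 23P and P* = 554.
Then Q* = 4852 - 5(554) = 2082.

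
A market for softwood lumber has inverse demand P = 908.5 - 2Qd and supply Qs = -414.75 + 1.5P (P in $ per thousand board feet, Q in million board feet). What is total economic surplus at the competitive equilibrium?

Total surplus = 74892

Solving each curve for Q: Qd = 454.25 - 0.5P.
At equilibrium Qd = Qs, so 454.25 - 0.5P = -414.75 + 1.5P; collecting terms, 869 = 2P and P* = 434.5.
Substitute back: Q* = 454.25 - 0.5(434.5) = 237.
Demand choke price = 908.5; supply choke price = 276.5. CS = ½(908.5 - 434.5)(237) = 56169; PS = ½(434.5 - 276.5)(237) = 18723. Total surplus = 74892.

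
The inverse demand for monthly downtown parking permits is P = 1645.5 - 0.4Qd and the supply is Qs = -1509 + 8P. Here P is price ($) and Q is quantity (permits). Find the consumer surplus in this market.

Inverting to quantity form: Qd = 4113.75 - 2.5P.
At equilibrium Qd = Qs, so 4113.75 - 2.5P = -1509 + 8P; collecting terms, 5622.75 = 10.5P and P* = 535.5.
From the demand curve, Q* = 4113.75 - 2.5(535.5) = 2775.
Demand choke price (Qd = 0): P = 4113.75/2.5 = 1645.5. Consumer surplus = ½ × (1645.5 - 535.5) × 2775 = 1540125.

Consumer surplus = 1540125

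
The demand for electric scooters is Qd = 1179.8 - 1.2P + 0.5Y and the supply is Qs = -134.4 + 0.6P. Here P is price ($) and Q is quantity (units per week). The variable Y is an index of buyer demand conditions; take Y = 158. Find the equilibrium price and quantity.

With Y = 158, demand is Qd = 1258.8 - 1.2P.
At equilibrium Qd = Qs, so 1258.8 - 1.2P = -134.4 + 0.6P; collecting terms, 1393.2 = 1.8P and P* = 774.
Then Q* = 1258.8 - 1.2(774) = 330.

P* = 774, Q* = 330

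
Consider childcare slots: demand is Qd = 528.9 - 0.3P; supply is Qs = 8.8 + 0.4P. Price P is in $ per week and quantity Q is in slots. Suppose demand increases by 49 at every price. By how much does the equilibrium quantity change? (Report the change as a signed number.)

ΔQ = 28

The market clears where 528.9 - 0.3P = 8.8 + 0.4P. Rearranging, 0.7P = 520.1, hence P* = 743.
From the demand curve, Q* = 528.9 - 0.3(743) = 306.
After the shift, demand is Qd = 577.9 - 0.3P.
Re-solving, 0.7P = 569.1 gives P = 813 and Q = 334.
ΔQ = 334 - 306 = 28.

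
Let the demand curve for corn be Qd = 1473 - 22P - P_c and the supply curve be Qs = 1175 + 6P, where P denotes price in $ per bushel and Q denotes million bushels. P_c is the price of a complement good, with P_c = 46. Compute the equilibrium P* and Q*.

P* = 9, Q* = 1229

With P_c = 46, demand is Qd = 1427 - 22P.
Set Qd = Qs: 1427 - 22P = 1175 + 6P, so 252 = 28P and P* = 9.
Substitute back: Q* = 1427 - 22(9) = 1229.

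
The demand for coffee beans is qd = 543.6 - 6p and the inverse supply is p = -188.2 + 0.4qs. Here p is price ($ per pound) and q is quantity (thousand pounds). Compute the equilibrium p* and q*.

p* = 8.6, q* = 492

Rewriting in direct form: qs = 470.5 + 2.5p.
The market clears where 543.6 - 6p = 470.5 + 2.5p. Rearranging, 8.5p = 73.1, hence p* = 8.6.
From the demand curve, q* = 543.6 - 6(8.6) = 492.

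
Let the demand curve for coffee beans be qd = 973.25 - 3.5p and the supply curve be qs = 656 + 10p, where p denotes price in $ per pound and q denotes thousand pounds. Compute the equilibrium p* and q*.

The market clears where 973.25 - 3.5p = 656 + 10p. Rearranging, 13.5p = 317.25, hence p* = 23.5.
Plugging p* into demand: q* = 973.25 - 3.5(23.5) = 891.

p* = 23.5, q* = 891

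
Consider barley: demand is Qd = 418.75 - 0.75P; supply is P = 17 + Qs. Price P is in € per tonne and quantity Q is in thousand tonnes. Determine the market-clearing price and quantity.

P* = 249, Q* = 232

In direct form, Qs = -17 + P.
The market clears where 418.75 - 0.75P = -17 + P. Rearranging, 1.75P = 435.75, hence P* = 249.
Then Q* = 418.75 - 0.75(249) = 232.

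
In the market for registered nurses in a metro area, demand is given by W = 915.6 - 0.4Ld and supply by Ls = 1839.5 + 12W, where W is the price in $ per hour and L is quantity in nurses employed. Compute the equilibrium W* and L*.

Solving each curve for L: Ld = 2289 - 2.5W.
At equilibrium Ld = Ls, so 2289 - 2.5W = 1839.5 + 12W; collecting terms, 449.5 = 14.5W and W* = 31.
Plugging W* into demand: L* = 2289 - 2.5(31) = 2211.5.

W* = 31, L* = 2211.5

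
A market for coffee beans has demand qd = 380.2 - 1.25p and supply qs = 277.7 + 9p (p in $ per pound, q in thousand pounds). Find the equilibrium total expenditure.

Set qd = qs: 380.2 - 1.25p = 277.7 + 9p, so 102.5 = 10.25p and p* = 10.
Plugging p* into demand: q* = 380.2 - 1.25(10) = 367.7.
Total expenditure = p* × q* = 10 × 367.7 = 3677.

Total expenditure = 3677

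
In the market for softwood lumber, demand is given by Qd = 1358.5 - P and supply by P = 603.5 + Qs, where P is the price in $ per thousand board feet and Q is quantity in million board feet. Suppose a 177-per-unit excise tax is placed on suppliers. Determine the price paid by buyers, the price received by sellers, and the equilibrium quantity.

In direct form, Qs = -603.5 + P.
Suppliers keep P_s = P_b - 177 per unit, so supply in terms of the buyer price is Qs = -780.5 + P_b.
Set Qd = Qs: 1358.5 - P_b = -780.5 + P_b, so 2139 = 2P_b and P_b = 1069.5.
Then P_s = 1069.5 - 177 = 892.5 and Q = 1358.5 - 1069.5 = 289.

P_b = 1069.5, P_s = 892.5, Q = 289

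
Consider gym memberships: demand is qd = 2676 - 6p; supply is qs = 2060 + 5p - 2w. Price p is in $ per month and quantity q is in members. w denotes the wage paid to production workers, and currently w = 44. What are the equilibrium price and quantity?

With w = 44, supply is qs = 1972 + 5p.
At equilibrium qd = qs, so 2676 - 6p = 1972 + 5p; collecting terms, 704 = 11p and p* = 64.
Plugging p* into demand: q* = 2676 - 6(64) = 2292.

p* = 64, q* = 2292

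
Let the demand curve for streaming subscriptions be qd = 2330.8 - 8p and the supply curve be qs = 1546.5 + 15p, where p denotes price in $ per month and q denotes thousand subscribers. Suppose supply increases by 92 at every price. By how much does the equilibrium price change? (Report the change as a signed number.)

Δp = -4

Set qd = qs: 2330.8 - 8p = 1546.5 + 15p, so 784.3 = 23p and p* = 34.1.
From the demand curve, q* = 2330.8 - 8(34.1) = 2058.
After the shift, supply is qs = 1638.5 + 15p.
New equilibrium: 692.3 = 23p, so p = 30.1 and q = 2090.
Δp = 30.1 - 34.1 = -4.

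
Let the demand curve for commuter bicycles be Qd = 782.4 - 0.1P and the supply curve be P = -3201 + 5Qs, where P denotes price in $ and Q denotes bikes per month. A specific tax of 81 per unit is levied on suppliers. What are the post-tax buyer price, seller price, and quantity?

Inverting to quantity form: Qs = 640.2 + 0.2P.
The tax drives a wedge P_b - P_s = 81. Substituting P_s = P_b - 81 into supply: Qs = 624 + 0.2P_b.
Market clearing requires 782.4 - 0.1P_b = 624 + 0.2P_b; hence 158.4 = 0.3P_b and P_b = 528.
Then P_s = 528 - 81 = 447 and Q = 782.4 - 0.1(528) = 729.6.

P_b = 528, P_s = 447, Q = 729.6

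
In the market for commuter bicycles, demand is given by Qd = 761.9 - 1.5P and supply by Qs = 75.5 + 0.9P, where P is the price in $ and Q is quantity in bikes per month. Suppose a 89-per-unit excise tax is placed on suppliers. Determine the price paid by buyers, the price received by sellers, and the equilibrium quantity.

Suppliers keep P_s = P_b - 89 per unit, so supply in terms of the buyer price is Qs = -4.6 + 0.9P_b.
Set Qd = Qs: 761.9 - 1.5P_b = -4.6 + 0.9P_b, so 766.5 = 2.4P_b and P_b = 319.375.
Then P_s = 319.375 - 89 = 230.375 and Q = 761.9 - 1.5(319.375) = 282.8375.

P_b = 319.375, P_s = 230.375, Q = 282.8375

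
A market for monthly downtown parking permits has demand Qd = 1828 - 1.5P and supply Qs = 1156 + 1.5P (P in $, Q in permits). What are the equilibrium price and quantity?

P* = 224, Q* = 1492

Equating demand and supply, 1828 - 1.5P = 1156 + 1.5P gives 3P = 672, so P* = 224.
Then Q* = 1828 - 1.5(224) = 1492.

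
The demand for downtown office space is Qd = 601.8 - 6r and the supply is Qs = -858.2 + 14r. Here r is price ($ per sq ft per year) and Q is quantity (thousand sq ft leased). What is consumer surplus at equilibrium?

The market clears where 601.8 - 6r = -858.2 + 14r. Rearranging, 20r = 1460, hence r* = 73.
Plugging r* into demand: Q* = 601.8 - 6(73) = 163.8.
Demand choke price (Qd = 0): r = 601.8/6 = 100.3. Consumer surplus = ½ × (100.3 - 73) × 163.8 = 2235.87.

Consumer surplus = 2235.87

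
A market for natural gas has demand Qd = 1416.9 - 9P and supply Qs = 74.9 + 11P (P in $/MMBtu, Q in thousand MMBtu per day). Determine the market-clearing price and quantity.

P* = 67.1, Q* = 813

At equilibrium Qd = Qs, so 1416.9 - 9P = 74.9 + 11P; collecting terms, 1342 = 20P and P* = 67.1.
Then Q* = 1416.9 - 9(67.1) = 813.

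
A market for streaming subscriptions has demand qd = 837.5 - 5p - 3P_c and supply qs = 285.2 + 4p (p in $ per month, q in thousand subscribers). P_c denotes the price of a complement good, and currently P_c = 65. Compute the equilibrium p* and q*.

p* = 39.7, q* = 444

With P_c = 65, demand is qd = 642.5 - 5p.
At equilibrium qd = qs, so 642.5 - 5p = 285.2 + 4p; collecting terms, 357.3 = 9p and p* = 39.7.
Plugging p* into demand: q* = 642.5 - 5(39.7) = 444.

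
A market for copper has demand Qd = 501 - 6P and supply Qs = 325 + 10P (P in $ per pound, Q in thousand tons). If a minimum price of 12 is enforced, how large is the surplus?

Surplus = 16

At P = 12: Qd = 429 and Qs = 445.
Surplus = Qs - Qd = 445 - 429 = 16.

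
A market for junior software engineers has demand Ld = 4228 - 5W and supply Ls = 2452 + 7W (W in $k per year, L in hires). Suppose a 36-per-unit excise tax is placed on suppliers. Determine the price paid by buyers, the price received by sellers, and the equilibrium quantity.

The tax drives a wedge W_b - W_s = 36. Substituting W_s = W_b - 36 into supply: Ls = 2200 + 7W_b.
Market clearing requires 4228 - 5W_b = 2200 + 7W_b; hence 2028 = 12W_b and W_b = 169.
Then W_s = 169 - 36 = 133 and L = 4228 - 5(169) = 3383.

W_b = 169, W_s = 133, L = 3383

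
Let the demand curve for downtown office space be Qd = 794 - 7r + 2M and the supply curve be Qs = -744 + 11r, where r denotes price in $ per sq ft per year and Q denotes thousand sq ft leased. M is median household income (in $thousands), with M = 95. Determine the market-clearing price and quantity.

With M = 95, demand is Qd = 984 - 7r.
Set Qd = Qs: 984 - 7r = -744 + 11r, so 1728 = 18r and r* = 96.
From the demand curve, Q* = 984 - 7(96) = 312.

r* = 96, Q* = 312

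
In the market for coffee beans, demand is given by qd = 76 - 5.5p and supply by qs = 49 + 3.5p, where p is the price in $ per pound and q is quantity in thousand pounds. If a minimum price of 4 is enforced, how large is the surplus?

Surplus = 9

At p = 4: qd = 54 and qs = 63.
Surplus = qs - qd = 63 - 54 = 9.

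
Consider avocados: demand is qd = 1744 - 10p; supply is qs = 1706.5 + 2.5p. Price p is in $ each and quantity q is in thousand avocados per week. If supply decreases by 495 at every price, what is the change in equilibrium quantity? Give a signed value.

Equating demand and supply, 1744 - 10p = 1706.5 + 2.5p gives 12.5p = 37.5, so p* = 3.
From the demand curve, q* = 1744 - 10(3) = 1714.
After the shift, supply is qs = 1211.5 + 2.5p.
Re-solving, 12.5p = 532.5 gives p = 42.6 and q = 1318.
Δq = 1318 - 1714 = -396.

Δq = -396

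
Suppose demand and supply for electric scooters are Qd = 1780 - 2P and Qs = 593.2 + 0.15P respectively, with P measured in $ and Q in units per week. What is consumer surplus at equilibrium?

At equilibrium Qd = Qs, so 1780 - 2P = 593.2 + 0.15P; collecting terms, 1186.8 = 2.15P and P* = 552.
Plugging P* into demand: Q* = 1780 - 2(552) = 676.
Demand choke price (Qd = 0): P = 1780/2 = 890. Consumer surplus = ½ × (890 - 552) × 676 = 114244.

Consumer surplus = 114244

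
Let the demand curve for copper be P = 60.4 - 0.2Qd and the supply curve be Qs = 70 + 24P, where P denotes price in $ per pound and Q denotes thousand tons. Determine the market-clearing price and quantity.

P* = 8, Q* = 262

Rewriting in direct form: Qd = 302 - 5P.
At equilibrium Qd = Qs, so 302 - 5P = 70 + 24P; collecting terms, 232 = 29P and P* = 8.
Substitute back: Q* = 302 - 5(8) = 262.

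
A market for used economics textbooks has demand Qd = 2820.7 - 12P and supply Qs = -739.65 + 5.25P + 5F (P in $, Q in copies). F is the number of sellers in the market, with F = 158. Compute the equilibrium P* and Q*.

With F = 158, supply is Qs = 50.35 + 5.25P.
Set Qd = Qs: 2820.7 - 12P = 50.35 + 5.25P, so 2770.35 = 17.25P and P* = 160.6.
From the demand curve, Q* = 2820.7 - 12(160.6) = 893.5.

P* = 160.6, Q* = 893.5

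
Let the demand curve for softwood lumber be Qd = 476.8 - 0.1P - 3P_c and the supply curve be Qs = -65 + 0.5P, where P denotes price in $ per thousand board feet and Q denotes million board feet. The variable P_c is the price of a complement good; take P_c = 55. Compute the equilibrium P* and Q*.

P* = 628, Q* = 249

With P_c = 55, demand is Qd = 311.8 - 0.1P.
The market clears where 311.8 - 0.1P = -65 + 0.5P. Rearranging, 0.6P = 376.8, hence P* = 628.
From the demand curve, Q* = 311.8 - 0.1(628) = 249.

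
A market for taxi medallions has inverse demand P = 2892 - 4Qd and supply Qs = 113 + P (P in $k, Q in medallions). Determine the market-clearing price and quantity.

P* = 488, Q* = 601

Rewriting in direct form: Qd = 723 - 0.25P.
Set Qd = Qs: 723 - 0.25P = 113 + P, so 610 = 1.25P and P* = 488.
Then Q* = 723 - 0.25(488) = 601.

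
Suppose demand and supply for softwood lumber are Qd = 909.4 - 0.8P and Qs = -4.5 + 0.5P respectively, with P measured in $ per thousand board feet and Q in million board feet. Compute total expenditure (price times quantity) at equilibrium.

The market clears where 909.4 - 0.8P = -4.5 + 0.5P. Rearranging, 1.3P = 913.9, hence P* = 703.
Plugging P* into demand: Q* = 909.4 - 0.8(703) = 347.
Total expenditure = P* × Q* = 703 × 347 = 243941.

Total expenditure = 243941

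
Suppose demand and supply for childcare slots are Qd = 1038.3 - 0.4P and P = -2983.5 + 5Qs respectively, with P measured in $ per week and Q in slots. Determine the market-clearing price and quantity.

Solving each curve for Q: Qs = 596.7 + 0.2P.
At equilibrium Qd = Qs, so 1038.3 - 0.4P = 596.7 + 0.2P; collecting terms, 441.6 = 0.6P and P* = 736.
Then Q* = 1038.3 - 0.4(736) = 743.9.

P* = 736, Q* = 743.9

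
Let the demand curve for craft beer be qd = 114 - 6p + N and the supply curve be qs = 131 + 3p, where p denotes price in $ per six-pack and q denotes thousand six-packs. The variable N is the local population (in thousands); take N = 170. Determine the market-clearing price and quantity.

p* = 17, q* = 182

With N = 170, demand is qd = 284 - 6p.
The market clears where 284 - 6p = 131 + 3p. Rearranging, 9p = 153, hence p* = 17.
Substitute back: q* = 284 - 6(17) = 182.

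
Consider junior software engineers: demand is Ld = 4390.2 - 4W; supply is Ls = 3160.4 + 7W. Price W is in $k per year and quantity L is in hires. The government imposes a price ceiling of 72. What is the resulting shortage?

At W = 72: Ld = 4102.2 and Ls = 3664.4.
Shortage = Ld - Ls = 4102.2 - 3664.4 = 437.8.

Shortage = 437.8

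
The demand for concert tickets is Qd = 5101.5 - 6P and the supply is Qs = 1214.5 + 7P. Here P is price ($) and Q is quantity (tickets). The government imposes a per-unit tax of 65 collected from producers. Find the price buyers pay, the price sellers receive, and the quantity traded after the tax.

Producers keep P_s = P_b - 65 per unit, so supply in terms of the buyer price is Qs = 759.5 + 7P_b.
Market clearing requires 5101.5 - 6P_b = 759.5 + 7P_b; hence 4342 = 13P_b and P_b = 334.
Then P_s = 334 - 65 = 269 and Q = 5101.5 - 6(334) = 3097.5.

P_b = 334, P_s = 269, Q = 3097.5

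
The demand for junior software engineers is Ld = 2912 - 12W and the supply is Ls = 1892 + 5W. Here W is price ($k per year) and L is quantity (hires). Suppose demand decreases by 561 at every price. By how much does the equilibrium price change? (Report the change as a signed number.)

Set Ld = Ls: 2912 - 12W = 1892 + 5W, so 1020 = 17W and W* = 60.
Plugging W* into demand: L* = 2912 - 12(60) = 2192.
After the shift, demand is Ld = 2351 - 12W.
Re-solving, 17W = 459 gives W = 27 and L = 2027.
ΔW = 27 - 60 = -33.

ΔW = -33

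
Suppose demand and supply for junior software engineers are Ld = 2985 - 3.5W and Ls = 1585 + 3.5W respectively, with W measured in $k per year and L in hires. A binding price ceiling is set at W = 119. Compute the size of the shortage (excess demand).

Shortage = 567

At W = 119: Ld = 2568.5 and Ls = 2001.5.
Shortage = Ld - Ls = 2568.5 - 2001.5 = 567.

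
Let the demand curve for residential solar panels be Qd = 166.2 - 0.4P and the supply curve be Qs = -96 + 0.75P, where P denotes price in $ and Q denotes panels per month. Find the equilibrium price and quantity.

P* = 228, Q* = 75

The market clears where 166.2 - 0.4P = -96 + 0.75P. Rearranging, 1.15P = 262.2, hence P* = 228.
From the demand curve, Q* = 166.2 - 0.4(228) = 75.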